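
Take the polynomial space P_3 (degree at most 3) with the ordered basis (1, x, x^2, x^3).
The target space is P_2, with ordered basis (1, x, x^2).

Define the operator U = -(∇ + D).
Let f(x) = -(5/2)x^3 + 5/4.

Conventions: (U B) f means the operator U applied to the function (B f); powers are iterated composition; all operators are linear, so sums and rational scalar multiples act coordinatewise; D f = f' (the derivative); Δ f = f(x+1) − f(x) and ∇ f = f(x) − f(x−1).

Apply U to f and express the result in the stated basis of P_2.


the image equals g(x) = 15x^2 - (15/2)x + 5/2

∇ f = -(15/2)x^2 + (15/2)x - 5/2
D f = -(15/2)x^2
(∇ + D) f = -15x^2 + (15/2)x - 5/2
(-(∇ + D)) f = 15x^2 - (15/2)x + 5/2


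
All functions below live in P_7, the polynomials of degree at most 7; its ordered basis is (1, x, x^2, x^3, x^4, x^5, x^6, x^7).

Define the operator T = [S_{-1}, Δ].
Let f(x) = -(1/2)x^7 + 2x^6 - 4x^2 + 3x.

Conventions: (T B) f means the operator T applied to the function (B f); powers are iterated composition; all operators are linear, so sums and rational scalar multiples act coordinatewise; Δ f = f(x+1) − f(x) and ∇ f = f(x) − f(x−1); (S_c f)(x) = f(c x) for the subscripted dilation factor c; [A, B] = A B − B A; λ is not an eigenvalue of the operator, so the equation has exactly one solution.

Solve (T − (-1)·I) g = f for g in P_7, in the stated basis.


write g with unknown coordinates in the stated basis and equate coefficients in (T − (-1)·I) g = f
solving from the highest basis element down gives g = -(1/2)x^7 + 9x^6 + 108x^5 - 1045x^4 - 8000x^3 + 45857x^2 + 175179x - 334573
check: T g = -7x^6 - 108x^5 + 1045x^4 + 8000x^3 - 45861x^2 - 175176x + 334573
so T g − (-1)·g = -(1/2)x^7 + 2x^6 - 4x^2 + 3x = f ✓

g(x) = -(1/2)x^7 + 9x^6 + 108x^5 - 1045x^4 - 8000x^3 + 45857x^2 + 175179x - 334573


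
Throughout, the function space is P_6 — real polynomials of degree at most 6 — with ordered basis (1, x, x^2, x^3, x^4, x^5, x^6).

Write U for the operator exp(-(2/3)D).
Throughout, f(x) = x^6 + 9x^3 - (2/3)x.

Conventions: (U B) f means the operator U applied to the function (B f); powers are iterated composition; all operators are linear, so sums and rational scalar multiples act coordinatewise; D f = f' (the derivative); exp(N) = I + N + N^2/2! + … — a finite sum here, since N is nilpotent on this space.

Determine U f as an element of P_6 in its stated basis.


g(x) = x^6 - 4x^5 + (20/3)x^4 + (83/27)x^3 - (406/27)x^2 + (854/81)x - 1556/729

order-1 term: -4x^5 - 18x^2 + 4/9
order-2 term: (20/3)x^4 + 12x
order-3 term: -(160/27)x^3 - 8/3
order-4 term: (80/27)x^2
order-5 term: -(64/81)x
order-6 term: 64/729
the series for exp(-(2/3)D) f terminates at order 6
exp(-(2/3)D) f = x^6 - 4x^5 + (20/3)x^4 + (83/27)x^3 - (406/27)x^2 + (854/81)x - 1556/729


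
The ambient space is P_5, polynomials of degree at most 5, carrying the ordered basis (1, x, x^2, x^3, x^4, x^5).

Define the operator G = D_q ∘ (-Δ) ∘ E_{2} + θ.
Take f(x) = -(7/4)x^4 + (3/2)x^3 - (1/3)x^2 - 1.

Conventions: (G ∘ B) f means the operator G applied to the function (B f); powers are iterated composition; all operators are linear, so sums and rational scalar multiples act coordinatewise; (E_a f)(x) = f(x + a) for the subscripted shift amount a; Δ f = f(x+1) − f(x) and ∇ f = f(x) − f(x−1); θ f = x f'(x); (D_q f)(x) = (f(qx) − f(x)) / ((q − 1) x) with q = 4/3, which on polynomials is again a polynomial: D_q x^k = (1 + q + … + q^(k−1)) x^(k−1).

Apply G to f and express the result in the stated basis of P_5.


E_{2} f = -(7/4)x^4 - (25/2)x^3 - (100/3)x^2 - (118/3)x - 55/3
Δ E_{2} f = -7x^3 - 48x^2 - (667/6)x - 1043/12
(-Δ) E_{2} f = 7x^3 + 48x^2 + (667/6)x + 1043/12
D_q (-Δ) E_{2} f = (259/9)x^2 + 112x + 667/6
θ f = -7x^4 + (9/2)x^3 - (2/3)x^2
(D_q ∘ (-Δ) ∘ E_{2} + θ) f = -7x^4 + (9/2)x^3 + (253/9)x^2 + 112x + 667/6

the image equals g(x) = -7x^4 + (9/2)x^3 + (253/9)x^2 + 112x + 667/6


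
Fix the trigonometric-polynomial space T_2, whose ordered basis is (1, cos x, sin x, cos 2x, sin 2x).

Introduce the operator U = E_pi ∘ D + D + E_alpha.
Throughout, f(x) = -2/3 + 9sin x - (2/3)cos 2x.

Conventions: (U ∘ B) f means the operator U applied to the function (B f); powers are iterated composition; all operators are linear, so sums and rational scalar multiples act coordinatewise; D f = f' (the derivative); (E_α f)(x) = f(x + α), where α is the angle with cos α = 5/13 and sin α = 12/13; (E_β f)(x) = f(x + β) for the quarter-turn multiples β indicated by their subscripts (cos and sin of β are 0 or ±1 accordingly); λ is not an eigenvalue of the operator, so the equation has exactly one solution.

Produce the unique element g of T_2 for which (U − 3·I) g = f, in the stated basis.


write g with unknown coordinates in the stated basis and equate coefficients in (U − 3·I) g = f
solving from the highest basis element down gives g = 1/3 - (27/25)cos x - (153/50)sin x + (313/4551)cos 2x - (398/4551)sin 2x
check: U g = 1/3 - (81/25)cos x - (9/50)sin x - (2095/4551)cos 2x - (398/1517)sin 2x
so U g − 3·g = -2/3 + 9sin x - (2/3)cos 2x = f ✓

the result is g(x) = 1/3 - (27/25)cos x - (153/50)sin x + (313/4551)cos 2x - (398/4551)sin 2x


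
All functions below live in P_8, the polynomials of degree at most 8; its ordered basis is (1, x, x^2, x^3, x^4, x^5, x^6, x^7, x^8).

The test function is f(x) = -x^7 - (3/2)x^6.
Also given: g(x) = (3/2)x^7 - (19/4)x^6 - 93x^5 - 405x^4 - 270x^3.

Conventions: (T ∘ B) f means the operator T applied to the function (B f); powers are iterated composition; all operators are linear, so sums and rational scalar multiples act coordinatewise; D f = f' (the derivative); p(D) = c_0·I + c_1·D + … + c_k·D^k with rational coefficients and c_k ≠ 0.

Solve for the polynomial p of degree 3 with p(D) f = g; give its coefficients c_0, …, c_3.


p(D) = -(3/2)·I + D + 2·D^2 + (3/2)·D^3, i.e. c_0 = -3/2, c_1 = 1, c_2 = 2, c_3 = 3/2

D^0 f = -x^7 - (3/2)x^6
D^1 f = -7x^6 - 9x^5
D^2 f = -42x^5 - 45x^4
D^3 f = -210x^4 - 180x^3
matching coefficients of g against c_0 f + c_1 Df + … from the top degree down determines the c_i
solution: c_0 = -3/2, c_1 = 1, c_2 = 2, c_3 = 3/2


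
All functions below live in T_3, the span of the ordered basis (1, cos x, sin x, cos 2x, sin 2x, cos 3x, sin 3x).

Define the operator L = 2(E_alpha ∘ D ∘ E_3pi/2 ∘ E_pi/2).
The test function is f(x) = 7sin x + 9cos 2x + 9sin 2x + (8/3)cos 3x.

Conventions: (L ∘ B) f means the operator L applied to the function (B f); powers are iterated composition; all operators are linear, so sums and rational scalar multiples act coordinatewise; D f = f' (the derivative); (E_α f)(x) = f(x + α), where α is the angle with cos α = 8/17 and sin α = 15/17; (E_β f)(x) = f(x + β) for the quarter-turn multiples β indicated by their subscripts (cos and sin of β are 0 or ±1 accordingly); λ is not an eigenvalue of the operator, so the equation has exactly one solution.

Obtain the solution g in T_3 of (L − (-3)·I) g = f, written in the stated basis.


write g with unknown coordinates in the stated basis and equate coefficients in (L − (-3)·I) g = f
solving from the highest basis element down gives g = -(112/41)cos x + (147/41)sin x + (4959/1465)cos 2x - (6633/1465)sin 2x + (47224/238905)cos 3x - (78208/238905)sin 3x
check: L g = (336/41)cos x - (154/41)sin x - (1692/1465)cos 2x + (33084/1465)sin 2x + (165136/79635)cos 3x + (78208/79635)sin 3x
so L g − (-3)·g = 7sin x + 9cos 2x + 9sin 2x + (8/3)cos 3x = f ✓

g(x) = -(112/41)cos x + (147/41)sin x + (4959/1465)cos 2x - (6633/1465)sin 2x + (47224/238905)cos 3x - (78208/238905)sin 3x


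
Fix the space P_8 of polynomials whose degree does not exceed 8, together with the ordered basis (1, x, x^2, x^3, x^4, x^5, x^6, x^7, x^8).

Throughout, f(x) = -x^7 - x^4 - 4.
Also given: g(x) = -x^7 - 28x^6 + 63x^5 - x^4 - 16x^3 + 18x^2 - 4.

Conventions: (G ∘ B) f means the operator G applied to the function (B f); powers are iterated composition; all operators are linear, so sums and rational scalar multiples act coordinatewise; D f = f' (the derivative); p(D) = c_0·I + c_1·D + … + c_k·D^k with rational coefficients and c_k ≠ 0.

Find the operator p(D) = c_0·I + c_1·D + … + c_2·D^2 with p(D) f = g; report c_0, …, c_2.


D^0 f = -x^7 - x^4 - 4
D^1 f = -7x^6 - 4x^3
D^2 f = -42x^5 - 12x^2
matching coefficients of g against c_0 f + c_1 Df + … from the top degree down determines the c_i
solution: c_0 = 1, c_1 = 4, c_2 = -3/2

c_0 = 1, c_1 = 4, c_2 = -3/2


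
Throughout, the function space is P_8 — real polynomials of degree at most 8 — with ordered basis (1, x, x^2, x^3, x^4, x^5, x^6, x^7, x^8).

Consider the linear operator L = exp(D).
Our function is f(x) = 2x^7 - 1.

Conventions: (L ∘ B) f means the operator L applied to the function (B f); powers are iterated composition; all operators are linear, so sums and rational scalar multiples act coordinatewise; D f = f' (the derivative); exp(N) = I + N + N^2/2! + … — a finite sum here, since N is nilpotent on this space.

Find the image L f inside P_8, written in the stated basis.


the result is g(x) = 2x^7 + 14x^6 + 42x^5 + 70x^4 + 70x^3 + 42x^2 + 14x + 1

order-1 term: 14x^6
order-2 term: 42x^5
order-3 term: 70x^4
order-4 term: 70x^3
order-5 term: 42x^2
order-6 term: 14x
order-7 term: 2
the series for exp(D) f terminates at order 7
exp(D) f = 2x^7 + 14x^6 + 42x^5 + 70x^4 + 70x^3 + 42x^2 + 14x + 1


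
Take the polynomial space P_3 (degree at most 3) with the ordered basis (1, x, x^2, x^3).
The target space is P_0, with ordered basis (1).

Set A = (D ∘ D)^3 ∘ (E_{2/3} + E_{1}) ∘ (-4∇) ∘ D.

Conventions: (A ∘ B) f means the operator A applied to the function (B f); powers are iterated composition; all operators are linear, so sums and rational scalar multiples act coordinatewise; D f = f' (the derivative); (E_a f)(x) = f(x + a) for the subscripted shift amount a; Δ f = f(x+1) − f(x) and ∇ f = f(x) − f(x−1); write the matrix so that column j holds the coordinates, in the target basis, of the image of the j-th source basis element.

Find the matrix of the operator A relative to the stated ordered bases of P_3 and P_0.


the matrix is [[0, 0, 0, 0]] (rows listed top to bottom)

image of 1: 0
image of x: 0
image of x^2: 0
image of x^3: 0
each image's coordinates form column j of the matrix


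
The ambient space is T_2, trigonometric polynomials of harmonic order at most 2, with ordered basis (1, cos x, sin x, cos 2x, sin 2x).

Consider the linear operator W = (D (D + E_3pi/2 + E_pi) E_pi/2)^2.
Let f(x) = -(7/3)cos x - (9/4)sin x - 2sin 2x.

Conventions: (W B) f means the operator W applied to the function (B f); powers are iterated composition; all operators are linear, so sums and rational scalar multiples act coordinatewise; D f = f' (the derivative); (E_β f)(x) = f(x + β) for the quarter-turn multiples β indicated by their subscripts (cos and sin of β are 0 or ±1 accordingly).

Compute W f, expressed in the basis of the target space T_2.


the result is g(x) = -(7/3)cos x - (9/4)sin x - 32sin 2x

E_pi/2 f = -(9/4)cos x + (7/3)sin x + 2sin 2x
D E_pi/2 f = (7/3)cos x + (9/4)sin x + 4cos 2x
E_3pi/2 E_pi/2 f = -(7/3)cos x - (9/4)sin x - 2sin 2x
E_pi E_pi/2 f = (9/4)cos x - (7/3)sin x + 2sin 2x
(D + E_3pi/2 + E_pi) E_pi/2 f = (9/4)cos x - (7/3)sin x + 4cos 2x
D (D + E_3pi/2 + E_pi) E_pi/2 f = -(7/3)cos x - (9/4)sin x - 8sin 2x
E_pi/2 (D (D + E_3pi/2 + E_pi) E_pi/2) f = -(9/4)cos x + (7/3)sin x + 8sin 2x
D E_pi/2 (D (D + E_3pi/2 + E_pi) E_pi/2) f = (7/3)cos x + (9/4)sin x + 16cos 2x
E_3pi/2 E_pi/2 (D (D + E_3pi/2 + E_pi) E_pi/2) f = -(7/3)cos x - (9/4)sin x - 8sin 2x
E_pi E_pi/2 (D (D + E_3pi/2 + E_pi) E_pi/2) f = (9/4)cos x - (7/3)sin x + 8sin 2x
(D + E_3pi/2 + E_pi) E_pi/2 (D (D + E_3pi/2 + E_pi) E_pi/2) f = (9/4)cos x - (7/3)sin x + 16cos 2x
D (D + E_3pi/2 + E_pi) E_pi/2 (D (D + E_3pi/2 + E_pi) E_pi/2) f = -(7/3)cos x - (9/4)sin x - 32sin 2x


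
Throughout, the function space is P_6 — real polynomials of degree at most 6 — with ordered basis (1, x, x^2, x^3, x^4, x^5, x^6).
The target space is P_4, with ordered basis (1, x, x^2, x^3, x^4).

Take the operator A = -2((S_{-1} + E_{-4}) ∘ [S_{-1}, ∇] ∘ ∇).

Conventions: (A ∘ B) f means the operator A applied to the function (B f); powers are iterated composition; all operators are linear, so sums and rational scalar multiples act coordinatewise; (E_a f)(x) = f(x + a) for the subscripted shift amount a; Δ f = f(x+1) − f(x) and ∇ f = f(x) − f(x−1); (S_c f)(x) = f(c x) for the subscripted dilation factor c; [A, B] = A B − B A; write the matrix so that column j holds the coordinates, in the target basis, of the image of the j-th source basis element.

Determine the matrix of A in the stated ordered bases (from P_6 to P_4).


image of 1: 0
image of x: 0
image of x^2: -16
image of x^3: -72
image of x^4: -96x^2 + 384x - 640
image of x^5: -720x^2 + 2880x - 3720
image of x^6: -240x^4 + 1920x^3 - 9600x^2 + 23040x - 21856
each image's coordinates form column j of the matrix

the matrix is [[0, 0, -16, -72, -640, -3720, -21856]; [0, 0, 0, 0, 384, 2880, 23040]; [0, 0, 0, 0, -96, -720, -9600]; [0, 0, 0, 0, 0, 0, 1920]; [0, 0, 0, 0, 0, 0, -240]] (rows listed top to bottom)


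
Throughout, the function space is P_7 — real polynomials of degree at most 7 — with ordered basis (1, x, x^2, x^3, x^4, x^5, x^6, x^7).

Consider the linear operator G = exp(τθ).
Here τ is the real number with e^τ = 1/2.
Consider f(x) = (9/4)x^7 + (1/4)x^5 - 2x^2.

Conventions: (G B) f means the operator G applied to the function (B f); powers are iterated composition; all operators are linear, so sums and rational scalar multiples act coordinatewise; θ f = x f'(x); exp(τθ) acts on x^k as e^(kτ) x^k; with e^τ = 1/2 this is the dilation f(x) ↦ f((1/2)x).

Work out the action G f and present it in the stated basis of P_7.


exp(τθ) x^k = e^(kτ) x^k; with e^τ = 1/2 this sends x^k to (1/2)^k x^k
x^2 ↦ 1/4 x^2
x^5 ↦ 1/32 x^5
x^7 ↦ 1/128 x^7
applying this coordinatewise to f: exp(τθ) f = (9/512)x^7 + (1/128)x^5 - (1/2)x^2

the image equals g(x) = (9/512)x^7 + (1/128)x^5 - (1/2)x^2


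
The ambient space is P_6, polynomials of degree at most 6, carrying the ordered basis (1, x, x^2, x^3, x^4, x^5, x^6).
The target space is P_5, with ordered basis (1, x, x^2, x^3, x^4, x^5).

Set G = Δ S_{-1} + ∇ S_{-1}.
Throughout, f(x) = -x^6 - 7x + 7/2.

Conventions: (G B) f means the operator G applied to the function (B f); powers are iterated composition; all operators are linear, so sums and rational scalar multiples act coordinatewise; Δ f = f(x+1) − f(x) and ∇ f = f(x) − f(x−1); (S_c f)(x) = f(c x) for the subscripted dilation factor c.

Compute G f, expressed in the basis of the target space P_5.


S_{-1} f = -x^6 + 7x + 7/2
Δ S_{-1} f = -6x^5 - 15x^4 - 20x^3 - 15x^2 - 6x + 6
S_{-1} f = -x^6 + 7x + 7/2
∇ S_{-1} f = -6x^5 + 15x^4 - 20x^3 + 15x^2 - 6x + 8
(Δ S_{-1} + ∇ S_{-1}) f = -12x^5 - 40x^3 - 12x + 14

the image equals g(x) = -12x^5 - 40x^3 - 12x + 14


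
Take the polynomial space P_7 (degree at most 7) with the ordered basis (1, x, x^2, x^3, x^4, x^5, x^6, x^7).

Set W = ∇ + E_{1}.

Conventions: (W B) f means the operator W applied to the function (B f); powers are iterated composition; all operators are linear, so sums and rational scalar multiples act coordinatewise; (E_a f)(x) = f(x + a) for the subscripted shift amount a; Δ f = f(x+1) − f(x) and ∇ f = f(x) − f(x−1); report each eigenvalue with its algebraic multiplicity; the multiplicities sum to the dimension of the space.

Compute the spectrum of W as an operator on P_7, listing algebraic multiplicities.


λ = 1 (multiplicity 8)

image of 1: 1
image of x: x + 2
image of x^2: x^2 + 4x
image of x^3: x^3 + 6x^2 + 2
image of x^4: x^4 + 8x^3 + 8x
image of x^5: x^5 + 10x^4 + 20x^2 + 2
image of x^6: x^6 + 12x^5 + 40x^3 + 12x
image of x^7: x^7 + 14x^6 + 70x^4 + 42x^2 + 2
the matrix is upper triangular; its diagonal is (1, 1, 1, 1, 1, 1, 1, 1)
for a triangular matrix the eigenvalues are the diagonal entries, with algebraic multiplicity their repetition count


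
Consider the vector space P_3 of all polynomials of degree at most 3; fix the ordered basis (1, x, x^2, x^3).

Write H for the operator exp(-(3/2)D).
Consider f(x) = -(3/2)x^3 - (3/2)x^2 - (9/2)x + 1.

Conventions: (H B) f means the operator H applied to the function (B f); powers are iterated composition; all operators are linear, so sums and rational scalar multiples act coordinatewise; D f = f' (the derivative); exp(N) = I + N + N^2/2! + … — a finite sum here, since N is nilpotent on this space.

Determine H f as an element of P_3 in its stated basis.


order-1 term: (27/4)x^2 + (9/2)x + 27/4
order-2 term: -(81/8)x - 27/8
order-3 term: 81/16
the series for exp(-(3/2)D) f terminates at order 3
exp(-(3/2)D) f = -(3/2)x^3 + (21/4)x^2 - (81/8)x + 151/16

the result is g(x) = -(3/2)x^3 + (21/4)x^2 - (81/8)x + 151/16


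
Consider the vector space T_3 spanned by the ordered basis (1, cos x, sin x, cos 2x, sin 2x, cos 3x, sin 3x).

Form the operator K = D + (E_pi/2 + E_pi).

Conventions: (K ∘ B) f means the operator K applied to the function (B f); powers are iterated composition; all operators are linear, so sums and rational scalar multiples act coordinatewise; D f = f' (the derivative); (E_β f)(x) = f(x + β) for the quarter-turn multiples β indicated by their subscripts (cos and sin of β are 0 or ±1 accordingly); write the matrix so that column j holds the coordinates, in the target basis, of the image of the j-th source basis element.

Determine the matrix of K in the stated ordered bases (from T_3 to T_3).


the matrix is [[2, 0, 0, 0, 0, 0, 0]; [0, -1, 2, 0, 0, 0, 0]; [0, -2, -1, 0, 0, 0, 0]; [0, 0, 0, 0, 2, 0, 0]; [0, 0, 0, -2, 0, 0, 0]; [0, 0, 0, 0, 0, -1, 2]; [0, 0, 0, 0, 0, -2, -1]] (rows listed top to bottom)

image of 1: 2
image of cos x: -cos x - 2sin x
image of sin x: 2cos x - sin x
image of cos 2x: -2sin 2x
image of sin 2x: 2cos 2x
image of cos 3x: -cos 3x - 2sin 3x
image of sin 3x: 2cos 3x - sin 3x
each image's coordinates form column j of the matrix


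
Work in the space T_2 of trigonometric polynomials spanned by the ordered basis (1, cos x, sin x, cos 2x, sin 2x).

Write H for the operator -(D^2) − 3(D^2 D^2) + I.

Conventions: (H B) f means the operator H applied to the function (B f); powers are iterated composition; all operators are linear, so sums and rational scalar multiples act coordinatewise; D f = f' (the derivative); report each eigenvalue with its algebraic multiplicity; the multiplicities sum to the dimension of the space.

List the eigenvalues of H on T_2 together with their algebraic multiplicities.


λ = -43 (multiplicity 2), λ = -1 (multiplicity 2), λ = 1 (multiplicity 1)

image of 1: 1
image of cos x: -cos x
image of sin x: -sin x
image of cos 2x: -43cos 2x
image of sin 2x: -43sin 2x
the matrix is diagonal; its diagonal is (1, -1, -1, -43, -43)
for a triangular matrix the eigenvalues are the diagonal entries, with algebraic multiplicity their repetition count


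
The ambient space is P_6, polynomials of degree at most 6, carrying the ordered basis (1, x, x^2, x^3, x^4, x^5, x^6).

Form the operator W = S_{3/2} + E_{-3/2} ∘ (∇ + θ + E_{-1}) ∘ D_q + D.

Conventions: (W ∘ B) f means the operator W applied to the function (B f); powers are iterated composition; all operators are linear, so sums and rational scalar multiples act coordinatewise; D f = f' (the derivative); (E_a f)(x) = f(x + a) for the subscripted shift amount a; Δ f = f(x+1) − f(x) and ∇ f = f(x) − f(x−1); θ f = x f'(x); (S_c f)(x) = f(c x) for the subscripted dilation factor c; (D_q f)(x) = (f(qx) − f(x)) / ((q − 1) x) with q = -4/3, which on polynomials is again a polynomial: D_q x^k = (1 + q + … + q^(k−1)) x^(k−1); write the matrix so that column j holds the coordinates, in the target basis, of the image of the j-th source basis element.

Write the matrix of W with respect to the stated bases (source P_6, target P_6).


the matrix is [[1, 2, 1, 39/4, 25/2, 905/16, 1443/16]; [0, 3/2, 4/3, -13, -25, -905/6, -2405/8]; [0, 0, 9/4, 22/3, 50/3, 905/6, 2405/6]; [0, 0, 0, 27/8, 8/27, -1810/27, -2405/9]; [0, 0, 0, 0, 81/16, 1310/81, 2405/27]; [0, 0, 0, 0, 0, 243/32, -476/81]; [0, 0, 0, 0, 0, 0, 729/64]] (rows listed top to bottom)

image of 1: 1
image of x: (3/2)x + 2
image of x^2: (9/4)x^2 + (4/3)x + 1
image of x^3: (27/8)x^3 + (22/3)x^2 - 13x + 39/4
image of x^4: (81/16)x^4 + (8/27)x^3 + (50/3)x^2 - 25x + 25/2
image of x^5: (243/32)x^5 + (1310/81)x^4 - (1810/27)x^3 + (905/6)x^2 - (905/6)x + 905/16
image of x^6: (729/64)x^6 - (476/81)x^5 + (2405/27)x^4 - (2405/9)x^3 + (2405/6)x^2 - (2405/8)x + 1443/16
each image's coordinates form column j of the matrix


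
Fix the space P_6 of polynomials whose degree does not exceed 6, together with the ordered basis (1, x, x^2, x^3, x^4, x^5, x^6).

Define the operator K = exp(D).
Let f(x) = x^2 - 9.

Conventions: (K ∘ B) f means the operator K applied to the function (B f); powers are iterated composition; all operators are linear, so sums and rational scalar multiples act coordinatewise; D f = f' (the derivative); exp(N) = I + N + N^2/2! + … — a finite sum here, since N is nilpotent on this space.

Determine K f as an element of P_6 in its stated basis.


order-1 term: 2x
order-2 term: 1
the series for exp(D) f terminates at order 2
exp(D) f = x^2 + 2x - 8

the result is g(x) = x^2 + 2x - 8


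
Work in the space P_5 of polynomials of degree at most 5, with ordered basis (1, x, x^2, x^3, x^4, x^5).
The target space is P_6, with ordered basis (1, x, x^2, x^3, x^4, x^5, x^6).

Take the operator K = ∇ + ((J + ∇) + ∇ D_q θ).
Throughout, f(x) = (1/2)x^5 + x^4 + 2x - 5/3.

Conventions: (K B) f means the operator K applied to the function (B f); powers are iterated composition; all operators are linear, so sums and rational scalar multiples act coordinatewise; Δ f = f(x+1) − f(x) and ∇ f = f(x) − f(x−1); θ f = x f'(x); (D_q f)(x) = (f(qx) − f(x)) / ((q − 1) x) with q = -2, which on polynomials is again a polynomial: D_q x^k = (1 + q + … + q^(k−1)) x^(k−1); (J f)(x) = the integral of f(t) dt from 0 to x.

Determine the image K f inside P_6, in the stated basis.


the result is g(x) = (1/12)x^6 + (1/5)x^5 + 5x^4 + 108x^3 - 226x^2 + (514/3)x - 89/2

∇ f = (5/2)x^4 - x^3 - x^2 + (3/2)x + 3/2
J f = (1/12)x^6 + (1/5)x^5 + x^2 - (5/3)x
∇ f = (5/2)x^4 - x^3 - x^2 + (3/2)x + 3/2
(J + ∇) f = (1/12)x^6 + (1/5)x^5 + (5/2)x^4 - x^3 - (1/6)x + 3/2
θ f = (5/2)x^5 + 4x^4 + 2x
D_q θ f = (55/2)x^4 - 20x^3 + 2
∇ D_q θ f = 110x^3 - 225x^2 + 170x - 95/2
((J + ∇) + ∇ D_q θ) f = (1/12)x^6 + (1/5)x^5 + (5/2)x^4 + 109x^3 - 225x^2 + (1019/6)x - 46
(∇ + ((J + ∇) + ∇ D_q θ)) f = (1/12)x^6 + (1/5)x^5 + 5x^4 + 108x^3 - 226x^2 + (514/3)x - 89/2


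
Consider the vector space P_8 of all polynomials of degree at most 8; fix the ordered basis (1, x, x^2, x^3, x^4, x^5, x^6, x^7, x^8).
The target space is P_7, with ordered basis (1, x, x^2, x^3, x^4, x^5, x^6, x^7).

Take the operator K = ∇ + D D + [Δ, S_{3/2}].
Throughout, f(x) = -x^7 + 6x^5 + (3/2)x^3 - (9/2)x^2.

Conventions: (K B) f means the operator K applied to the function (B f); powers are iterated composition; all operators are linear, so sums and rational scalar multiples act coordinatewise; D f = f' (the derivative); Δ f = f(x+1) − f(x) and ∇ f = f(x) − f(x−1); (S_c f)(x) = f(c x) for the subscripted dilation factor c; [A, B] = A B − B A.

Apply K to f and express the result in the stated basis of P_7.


∇ f = -7x^6 + 21x^5 - 5x^4 - 25x^3 + (87/2)x^2 - (73/2)x + 11
D f = -7x^6 + 30x^4 + (9/2)x^2 - 9x
D D f = -42x^5 + 120x^3 + 9x - 9
S_{3/2} f = -(2187/128)x^7 + (729/16)x^5 + (81/16)x^3 - (81/8)x^2
Δ S_{3/2} f = -(15309/128)x^6 - (45927/128)x^5 - (47385/128)x^4 - (18225/128)x^3 + (14337/128)x^2 + (13203/128)x + 2997/128
Δ f = -7x^6 - 21x^5 - 5x^4 + 25x^3 + (87/2)x^2 + (37/2)x + 2
S_{3/2} Δ f = -(5103/64)x^6 - (5103/32)x^5 - (405/16)x^4 + (675/8)x^3 + (783/8)x^2 + (111/4)x + 2
[Δ, S_{3/2}] f = -(5103/128)x^6 - (25515/128)x^5 - (44145/128)x^4 - (29025/128)x^3 + (1809/128)x^2 + (9651/128)x + 2741/128
(∇ + D D + [Δ, S_{3/2}]) f = -(5999/128)x^6 - (28203/128)x^5 - (44785/128)x^4 - (16865/128)x^3 + (7377/128)x^2 + (6131/128)x + 2997/128

the image equals g(x) = -(5999/128)x^6 - (28203/128)x^5 - (44785/128)x^4 - (16865/128)x^3 + (7377/128)x^2 + (6131/128)x + 2997/128


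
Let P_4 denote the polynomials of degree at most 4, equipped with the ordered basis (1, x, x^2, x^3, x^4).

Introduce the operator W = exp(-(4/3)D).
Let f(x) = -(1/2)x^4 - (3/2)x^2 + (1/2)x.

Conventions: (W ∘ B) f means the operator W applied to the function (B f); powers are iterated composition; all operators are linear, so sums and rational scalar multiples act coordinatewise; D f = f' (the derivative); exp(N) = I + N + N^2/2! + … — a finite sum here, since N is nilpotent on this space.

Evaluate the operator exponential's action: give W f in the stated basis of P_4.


order-1 term: (8/3)x^3 + 4x - 2/3
order-2 term: -(16/3)x^2 - 8/3
order-3 term: (128/27)x
order-4 term: -128/81
the series for exp(-(4/3)D) f terminates at order 4
exp(-(4/3)D) f = -(1/2)x^4 + (8/3)x^3 - (41/6)x^2 + (499/54)x - 398/81

g(x) = -(1/2)x^4 + (8/3)x^3 - (41/6)x^2 + (499/54)x - 398/81


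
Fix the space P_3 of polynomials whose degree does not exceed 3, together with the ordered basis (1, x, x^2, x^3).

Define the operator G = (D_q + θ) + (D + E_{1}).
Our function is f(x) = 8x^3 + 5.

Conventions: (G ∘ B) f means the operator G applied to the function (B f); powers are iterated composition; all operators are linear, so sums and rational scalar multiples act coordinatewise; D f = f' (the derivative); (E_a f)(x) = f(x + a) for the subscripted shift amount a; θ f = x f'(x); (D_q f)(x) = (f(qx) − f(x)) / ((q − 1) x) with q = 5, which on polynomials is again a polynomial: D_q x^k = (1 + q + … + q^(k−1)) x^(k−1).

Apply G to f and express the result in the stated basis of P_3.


D_q f = 248x^2
θ f = 24x^3
(D_q + θ) f = 24x^3 + 248x^2
D f = 24x^2
E_{1} f = 8x^3 + 24x^2 + 24x + 13
(D + E_{1}) f = 8x^3 + 48x^2 + 24x + 13
((D_q + θ) + (D + E_{1})) f = 32x^3 + 296x^2 + 24x + 13

the image equals g(x) = 32x^3 + 296x^2 + 24x + 13


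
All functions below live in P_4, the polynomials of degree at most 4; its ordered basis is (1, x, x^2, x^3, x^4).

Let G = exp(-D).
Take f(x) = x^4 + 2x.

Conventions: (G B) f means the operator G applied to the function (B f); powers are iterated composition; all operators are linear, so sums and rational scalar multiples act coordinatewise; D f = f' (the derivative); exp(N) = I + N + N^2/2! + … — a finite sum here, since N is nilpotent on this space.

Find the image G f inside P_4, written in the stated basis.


order-1 term: -4x^3 - 2
order-2 term: 6x^2
order-3 term: -4x
order-4 term: 1
the series for exp(-D) f terminates at order 4
exp(-D) f = x^4 - 4x^3 + 6x^2 - 2x - 1

g(x) = x^4 - 4x^3 + 6x^2 - 2x - 1


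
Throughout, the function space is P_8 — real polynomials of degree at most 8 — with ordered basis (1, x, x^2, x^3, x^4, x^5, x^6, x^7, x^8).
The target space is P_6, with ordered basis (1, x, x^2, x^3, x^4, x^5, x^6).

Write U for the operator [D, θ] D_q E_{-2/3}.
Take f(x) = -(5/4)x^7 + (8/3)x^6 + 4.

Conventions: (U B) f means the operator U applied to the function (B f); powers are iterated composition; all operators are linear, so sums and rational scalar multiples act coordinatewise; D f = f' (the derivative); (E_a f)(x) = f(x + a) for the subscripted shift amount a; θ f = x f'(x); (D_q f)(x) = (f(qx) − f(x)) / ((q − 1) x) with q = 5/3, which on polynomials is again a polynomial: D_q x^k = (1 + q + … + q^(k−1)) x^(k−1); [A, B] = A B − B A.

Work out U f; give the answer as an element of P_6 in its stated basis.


E_{-2/3} f = -(5/4)x^7 + (17/2)x^6 - (67/3)x^5 + (830/27)x^4 - (220/9)x^3 + (920/81)x^2 - (2096/729)x + 3140/729
D_q E_{-2/3} f = -(189845/2916)x^6 + (63308/243)x^5 - (96547/243)x^4 + (225760/729)x^3 - (10780/81)x^2 + (7360/243)x - 2096/729
θ (D_q E_{-2/3}) f = -(189845/486)x^6 + (316540/243)x^5 - (386188/243)x^4 + (225760/243)x^3 - (21560/81)x^2 + (7360/243)x
D θ (D_q E_{-2/3}) f = -(189845/81)x^5 + (1582700/243)x^4 - (1544752/243)x^3 + (225760/81)x^2 - (43120/81)x + 7360/243
D (D_q E_{-2/3}) f = -(189845/486)x^5 + (316540/243)x^4 - (386188/243)x^3 + (225760/243)x^2 - (21560/81)x + 7360/243
θ D (D_q E_{-2/3}) f = -(949225/486)x^5 + (1266160/243)x^4 - (386188/81)x^3 + (451520/243)x^2 - (21560/81)x
[D, θ] (D_q E_{-2/3}) f = -(189845/486)x^5 + (316540/243)x^4 - (386188/243)x^3 + (225760/243)x^2 - (21560/81)x + 7360/243

the result is g(x) = -(189845/486)x^5 + (316540/243)x^4 - (386188/243)x^3 + (225760/243)x^2 - (21560/81)x + 7360/243


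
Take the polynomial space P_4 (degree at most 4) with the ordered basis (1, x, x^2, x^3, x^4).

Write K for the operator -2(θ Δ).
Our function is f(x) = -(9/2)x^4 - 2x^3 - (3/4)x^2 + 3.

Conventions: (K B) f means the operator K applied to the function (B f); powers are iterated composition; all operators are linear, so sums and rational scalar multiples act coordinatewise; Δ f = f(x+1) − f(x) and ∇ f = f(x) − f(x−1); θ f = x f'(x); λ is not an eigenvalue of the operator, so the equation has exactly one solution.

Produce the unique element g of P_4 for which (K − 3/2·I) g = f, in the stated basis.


write g with unknown coordinates in the stated basis and equate coefficients in (K − 3/2·I) g = f
solving from the highest basis element down gives g = 3x^4 - (140/3)x^3 + (1955/6)x^2 - (6284/9)x - 2
check: K g = -72x^3 + 488x^2 - (3142/3)x
so K g − 3/2·g = -(9/2)x^4 - 2x^3 - (3/4)x^2 + 3 = f ✓

g(x) = 3x^4 - (140/3)x^3 + (1955/6)x^2 - (6284/9)x - 2


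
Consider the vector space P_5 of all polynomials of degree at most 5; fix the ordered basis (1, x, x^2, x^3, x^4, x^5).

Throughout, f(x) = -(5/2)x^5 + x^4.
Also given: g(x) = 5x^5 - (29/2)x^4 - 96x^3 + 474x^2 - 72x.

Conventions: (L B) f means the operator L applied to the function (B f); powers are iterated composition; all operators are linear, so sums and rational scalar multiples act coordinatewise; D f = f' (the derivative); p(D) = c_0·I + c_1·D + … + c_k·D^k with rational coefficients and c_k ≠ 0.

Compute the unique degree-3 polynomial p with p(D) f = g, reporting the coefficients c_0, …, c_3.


c_0 = -2, c_1 = 1, c_2 = 2, c_3 = -3

D^0 f = -(5/2)x^5 + x^4
D^1 f = -(25/2)x^4 + 4x^3
D^2 f = -50x^3 + 12x^2
D^3 f = -150x^2 + 24x
matching coefficients of g against c_0 f + c_1 Df + … from the top degree down determines the c_i
solution: c_0 = -2, c_1 = 1, c_2 = 2, c_3 = -3


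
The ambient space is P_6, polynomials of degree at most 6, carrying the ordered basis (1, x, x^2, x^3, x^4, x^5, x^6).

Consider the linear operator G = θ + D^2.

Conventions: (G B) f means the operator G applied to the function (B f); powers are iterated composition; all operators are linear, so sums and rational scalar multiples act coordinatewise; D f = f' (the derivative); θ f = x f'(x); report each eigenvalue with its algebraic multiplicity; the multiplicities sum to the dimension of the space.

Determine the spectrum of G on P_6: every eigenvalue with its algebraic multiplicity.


λ = 0 (multiplicity 1), λ = 1 (multiplicity 1), λ = 2 (multiplicity 1), λ = 3 (multiplicity 1), λ = 4 (multiplicity 1), λ = 5 (multiplicity 1), λ = 6 (multiplicity 1)

image of 1: 0
image of x: x
image of x^2: 2x^2 + 2
image of x^3: 3x^3 + 6x
image of x^4: 4x^4 + 12x^2
image of x^5: 5x^5 + 20x^3
image of x^6: 6x^6 + 30x^4
the matrix is upper triangular; its diagonal is (0, 1, 2, 3, 4, 5, 6)
for a triangular matrix the eigenvalues are the diagonal entries, with algebraic multiplicity their repetition count


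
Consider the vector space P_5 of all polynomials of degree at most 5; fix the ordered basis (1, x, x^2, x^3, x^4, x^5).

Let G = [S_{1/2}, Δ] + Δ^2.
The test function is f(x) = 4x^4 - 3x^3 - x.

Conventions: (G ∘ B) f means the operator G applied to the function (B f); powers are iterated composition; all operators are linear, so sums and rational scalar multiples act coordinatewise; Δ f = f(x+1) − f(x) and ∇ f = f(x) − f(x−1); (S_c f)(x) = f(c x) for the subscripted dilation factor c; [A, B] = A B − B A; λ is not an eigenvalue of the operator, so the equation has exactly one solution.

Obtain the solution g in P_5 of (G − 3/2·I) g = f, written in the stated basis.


write g with unknown coordinates in the stated basis and equate coefficients in (G − 3/2·I) g = f
solving from the highest basis element down gives g = -(8/3)x^4 + (14/9)x^3 - (413/18)x^2 - (1225/27)x - 24823/324
check: G g = -(2/3)x^3 - (413/12)x^2 - (1243/18)x - 24823/216
so G g − 3/2·g = 4x^4 - 3x^3 - x = f ✓

the image equals g(x) = -(8/3)x^4 + (14/9)x^3 - (413/18)x^2 - (1225/27)x - 24823/324


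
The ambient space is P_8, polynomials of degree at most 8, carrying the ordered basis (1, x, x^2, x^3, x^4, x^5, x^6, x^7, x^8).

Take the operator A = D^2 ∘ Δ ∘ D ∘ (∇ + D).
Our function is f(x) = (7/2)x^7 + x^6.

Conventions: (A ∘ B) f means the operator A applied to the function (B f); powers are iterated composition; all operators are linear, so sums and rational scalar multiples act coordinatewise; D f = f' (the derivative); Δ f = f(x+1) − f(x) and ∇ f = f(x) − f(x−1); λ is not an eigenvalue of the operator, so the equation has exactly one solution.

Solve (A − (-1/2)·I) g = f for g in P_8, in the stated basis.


write g with unknown coordinates in the stated basis and equate coefficients in (A − (-1/2)·I) g = f
solving from the highest basis element down gives g = 7x^7 + 2x^6 - 70560x^2 - 41040x - 19080
check: A g = 35280x^2 + 20520x + 9540
so A g − (-1/2)·g = (7/2)x^7 + x^6 = f ✓

the result is g(x) = 7x^7 + 2x^6 - 70560x^2 - 41040x - 19080


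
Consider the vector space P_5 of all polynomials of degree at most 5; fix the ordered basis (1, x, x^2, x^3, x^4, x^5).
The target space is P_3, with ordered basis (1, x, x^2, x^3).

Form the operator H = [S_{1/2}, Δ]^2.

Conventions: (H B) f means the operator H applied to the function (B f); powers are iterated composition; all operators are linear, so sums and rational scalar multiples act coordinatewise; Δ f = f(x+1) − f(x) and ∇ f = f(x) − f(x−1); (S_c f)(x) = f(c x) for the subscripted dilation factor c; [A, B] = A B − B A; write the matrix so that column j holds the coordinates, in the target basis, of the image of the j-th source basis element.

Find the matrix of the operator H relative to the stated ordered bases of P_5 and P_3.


image of 1: 0
image of x: 0
image of x^2: 1/4
image of x^3: (3/16)x + 27/32
image of x^4: (3/32)x^2 + (27/32)x + 31/16
image of x^5: (5/128)x^3 + (135/256)x^2 + (155/64)x + 1935/512
each image's coordinates form column j of the matrix

the matrix is [[0, 0, 1/4, 27/32, 31/16, 1935/512]; [0, 0, 0, 3/16, 27/32, 155/64]; [0, 0, 0, 0, 3/32, 135/256]; [0, 0, 0, 0, 0, 5/128]] (rows listed top to bottom)


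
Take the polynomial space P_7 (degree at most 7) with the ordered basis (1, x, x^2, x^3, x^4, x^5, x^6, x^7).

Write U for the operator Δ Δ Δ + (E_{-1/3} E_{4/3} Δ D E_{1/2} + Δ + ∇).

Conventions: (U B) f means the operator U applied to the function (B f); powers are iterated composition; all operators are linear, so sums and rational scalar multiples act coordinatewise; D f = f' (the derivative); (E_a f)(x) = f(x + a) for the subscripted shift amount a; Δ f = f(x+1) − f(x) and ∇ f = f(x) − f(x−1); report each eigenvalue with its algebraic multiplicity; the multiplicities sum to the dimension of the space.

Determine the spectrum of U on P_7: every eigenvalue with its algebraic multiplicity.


image of 1: 0
image of x: 2
image of x^2: 4x + 2
image of x^3: 6x^2 + 6x + 20
image of x^4: 8x^3 + 12x^2 + 80x + 85
image of x^5: 10x^4 + 20x^3 + 200x^2 + 425x + 322
image of x^6: 12x^5 + 30x^4 + 400x^3 + 1275x^2 + 1932x + 8643/8
image of x^7: 14x^6 + 42x^5 + 700x^4 + 2975x^3 + 6762x^2 + (60501/8)x + 13749/4
the matrix is upper triangular; its diagonal is (0, 0, 0, 0, 0, 0, 0, 0)
for a triangular matrix the eigenvalues are the diagonal entries, with algebraic multiplicity their repetition count

λ = 0 (multiplicity 8)


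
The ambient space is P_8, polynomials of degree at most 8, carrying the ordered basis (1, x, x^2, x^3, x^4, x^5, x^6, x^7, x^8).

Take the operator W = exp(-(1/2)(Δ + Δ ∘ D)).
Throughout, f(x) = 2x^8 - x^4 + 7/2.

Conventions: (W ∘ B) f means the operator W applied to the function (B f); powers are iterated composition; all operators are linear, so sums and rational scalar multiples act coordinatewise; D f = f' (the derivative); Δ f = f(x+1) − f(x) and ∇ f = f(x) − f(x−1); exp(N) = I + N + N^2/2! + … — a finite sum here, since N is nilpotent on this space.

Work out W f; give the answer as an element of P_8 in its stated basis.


order-1 term: -8x^7 - 84x^6 - 224x^5 - 350x^4 - 334x^3 - 187x^2 - 56x - 13/2
order-2 term: 14x^6 + 252x^5 + 1505x^4 + 4060x^3 + (11785/2)x^2 + 4499x + 5699/4
order-3 term: -14x^5 - 315x^4 - 2450x^3 - 8400x^2 - (26403/2)x - 31701/4
order-4 term: (35/4)x^4 + 210x^3 + (3395/2)x^2 + 5530x + 99721/16
order-5 term: -(7/2)x^3 - (315/4)x^2 - (1085/2)x - 9205/8
order-6 term: (7/8)x^2 + (63/4)x + 1057/16
order-7 term: -(1/8)x - 21/16
order-8 term: 1/128
the series for exp(-(1/2)(Δ + Δ ∘ D)) f terminates at order 8
exp(-(1/2)(Δ + Δ ∘ D)) f = 2x^8 - 8x^7 - 70x^6 + 14x^5 + (3391/4)x^4 + (2965/2)x^3 - (8599/8)x^2 - (30043/8)x - 173671/128

the image equals g(x) = 2x^8 - 8x^7 - 70x^6 + 14x^5 + (3391/4)x^4 + (2965/2)x^3 - (8599/8)x^2 - (30043/8)x - 173671/128


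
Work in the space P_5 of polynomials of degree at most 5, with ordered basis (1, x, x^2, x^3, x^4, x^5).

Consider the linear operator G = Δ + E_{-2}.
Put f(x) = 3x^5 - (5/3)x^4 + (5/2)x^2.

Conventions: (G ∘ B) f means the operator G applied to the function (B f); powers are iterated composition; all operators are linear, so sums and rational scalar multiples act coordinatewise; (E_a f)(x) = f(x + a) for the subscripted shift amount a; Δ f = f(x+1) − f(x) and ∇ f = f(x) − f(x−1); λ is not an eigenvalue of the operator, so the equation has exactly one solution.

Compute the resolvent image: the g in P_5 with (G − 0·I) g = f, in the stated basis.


write g with unknown coordinates in the stated basis and equate coefficients in (G − 0·I) g = f
solving from the highest basis element down gives g = 3x^5 + (40/3)x^4 - (290/3)x^3 - (955/2)x^2 + (1840/3)x + 4381/2
check: G g = 3x^5 - (5/3)x^4 + (5/2)x^2
so G g − 0·g = 3x^5 - (5/3)x^4 + (5/2)x^2 = f ✓

the image equals g(x) = 3x^5 + (40/3)x^4 - (290/3)x^3 - (955/2)x^2 + (1840/3)x + 4381/2


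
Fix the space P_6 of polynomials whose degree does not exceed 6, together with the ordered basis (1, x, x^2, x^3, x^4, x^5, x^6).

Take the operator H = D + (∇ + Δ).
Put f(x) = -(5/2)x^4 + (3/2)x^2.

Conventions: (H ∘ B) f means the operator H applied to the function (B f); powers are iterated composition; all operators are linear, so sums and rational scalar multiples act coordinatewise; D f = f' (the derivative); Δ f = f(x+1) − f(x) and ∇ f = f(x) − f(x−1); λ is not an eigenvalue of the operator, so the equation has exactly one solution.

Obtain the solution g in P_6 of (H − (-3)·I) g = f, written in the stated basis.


write g with unknown coordinates in the stated basis and equate coefficients in (H − (-3)·I) g = f
solving from the highest basis element down gives g = -(5/6)x^4 + (10/3)x^3 - (19/2)x^2 + (191/9)x - 211/9
check: H g = -10x^3 + 30x^2 - (191/3)x + 211/3
so H g − (-3)·g = -(5/2)x^4 + (3/2)x^2 = f ✓

the image equals g(x) = -(5/6)x^4 + (10/3)x^3 - (19/2)x^2 + (191/9)x - 211/9


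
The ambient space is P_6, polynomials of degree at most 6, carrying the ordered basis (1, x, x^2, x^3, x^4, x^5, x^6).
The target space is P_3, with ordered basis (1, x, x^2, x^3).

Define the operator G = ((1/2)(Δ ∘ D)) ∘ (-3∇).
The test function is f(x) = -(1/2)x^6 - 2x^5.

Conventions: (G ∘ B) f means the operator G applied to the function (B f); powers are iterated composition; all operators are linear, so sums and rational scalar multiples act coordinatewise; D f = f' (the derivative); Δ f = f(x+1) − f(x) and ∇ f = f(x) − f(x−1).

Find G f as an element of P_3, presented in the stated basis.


∇ f = -3x^5 - (5/2)x^4 + 10x^3 - (25/2)x^2 + 7x - 3/2
(-3∇) f = 9x^5 + (15/2)x^4 - 30x^3 + (75/2)x^2 - 21x + 9/2
D (-3∇) f = 45x^4 + 30x^3 - 90x^2 + 75x - 21
Δ D (-3∇) f = 180x^3 + 360x^2 + 90x + 60
((1/2)(Δ ∘ D)) (-3∇) f = 90x^3 + 180x^2 + 45x + 30

g(x) = 90x^3 + 180x^2 + 45x + 30
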